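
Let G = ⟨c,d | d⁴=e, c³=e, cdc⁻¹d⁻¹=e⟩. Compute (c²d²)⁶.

Compute successive powers of (c²d²), reducing at each step:
  (c²d²)²: (c²d²) · c² = cd²;   (cd²) · d² = c
  (c²d²)³: c · c² = e;   e · d² = d²
  (c²d²)⁴: (d²) · c² = c²d²;   (c²d²) · d² = c²
  (c²d²)⁵: (c²) · c² = c;   c · d² = cd²
  (c²d²)⁶: (cd²) · c² = d²;   (d²) · d² = e

Answer: e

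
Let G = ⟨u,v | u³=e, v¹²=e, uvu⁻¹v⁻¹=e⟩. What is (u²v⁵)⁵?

Compute successive powers of (u²v⁵), reducing at each step:
  (u²v⁵)²: (u²v⁵) · u² = uv⁵;   (uv⁵) · v⁵ = uv¹⁰
  (u²v⁵)³: (uv¹⁰) · u² = v¹⁰;   (v¹⁰) · v⁵ = v³
  (u²v⁵)⁴: (v³) · u² = u²v³;   (u²v³) · v⁵ = u²v⁸
  (u²v⁵)⁵: (u²v⁸) · u² = uv⁸;   (uv⁸) · v⁵ = uv

Answer: uv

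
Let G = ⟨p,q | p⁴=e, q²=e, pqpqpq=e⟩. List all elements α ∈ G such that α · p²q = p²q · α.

⟨p²q⟩ ⊆ C_G(p²q) since powers of p²q commute with p²q; so |C_G(p²q)| ≥ |⟨p²q⟩| = 4.
By orbit–stabilizer, |C_G(p²q)| = |G| / |conj. class of p²q| = 24 / 6 = 4.
The 4 elements commuting with p²q are {e, p²q, qp², p²qp²q}.

Answer: {e, p²q, qp², p²qp²q}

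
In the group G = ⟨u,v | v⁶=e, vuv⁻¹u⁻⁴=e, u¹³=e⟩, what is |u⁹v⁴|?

Compute successive powers until reaching e:
  (u⁹v⁴)¹ = u⁹v⁴, (u⁹v⁴)² = u¹²v², (u⁹v⁴)³ = e.
The smallest positive k with (u⁹v⁴)ᵏ = e is 3.

Answer: 3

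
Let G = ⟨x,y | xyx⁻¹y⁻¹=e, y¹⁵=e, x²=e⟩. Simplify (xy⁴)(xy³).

Compute (xy⁴) · (xy³) by multiplying left to right and reducing via the relations at each step:
  (xy⁴) · x = y⁴
  (y⁴) · y³ = y⁷

Answer: y⁷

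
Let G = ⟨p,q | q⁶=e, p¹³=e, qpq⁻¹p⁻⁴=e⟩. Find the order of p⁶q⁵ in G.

Compute successive powers until reaching e:
  (p⁶q⁵)¹ = p⁶q⁵, (p⁶q⁵)² = pq⁴, (p⁶q⁵)³ = p³q³, (p⁶q⁵)⁴ = p¹⁰q², (p⁶q⁵)⁵ = p²q, (p⁶q⁵)⁶ = e.
The smallest positive k with (p⁶q⁵)ᵏ = e is 6.

Answer: 6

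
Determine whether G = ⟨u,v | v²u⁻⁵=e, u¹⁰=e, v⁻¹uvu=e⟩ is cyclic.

Every cyclic group is abelian. But u·v = uv while v·u = u⁴v⁻¹, so u·v ≠ v·u and G is not abelian. Hence G is not cyclic.

Answer: No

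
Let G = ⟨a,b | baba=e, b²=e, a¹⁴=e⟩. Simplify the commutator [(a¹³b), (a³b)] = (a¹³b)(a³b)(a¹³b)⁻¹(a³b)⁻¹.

[(a¹³b), (a³b)] = (a¹³b)·(a³b)·(a¹³b)⁻¹·(a³b)⁻¹.
  (a¹³b) · (a³b) = a¹⁰
  (a¹⁰) · (a¹³b) = a⁹b
  (a⁹b) · (a³b) = a⁶

Answer: a⁶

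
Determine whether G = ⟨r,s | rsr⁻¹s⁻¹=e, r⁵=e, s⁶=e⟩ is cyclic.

|G| = 30. The element rs has order 30 (its powers give 30 distinct elements), so ⟨rs⟩ = G and G is cyclic.

Answer: Yes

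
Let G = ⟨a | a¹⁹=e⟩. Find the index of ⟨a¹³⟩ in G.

First find ord(a¹³) by computing successive powers:
  (a¹³)¹ = a¹³, (a¹³)² = a⁷, (a¹³)³ = a, (a¹³)⁴ = a¹⁴, (a¹³)⁵ = a⁸, (a¹³)⁶ = a², (a¹³)⁷ = a¹⁵, (a¹³)⁸ = a⁹, (a¹³)⁹ = a³, (a¹³)¹⁰ = a¹⁶, (a¹³)¹¹ = a¹⁰, (a¹³)¹² = a⁴, (a¹³)¹³ = a¹⁷, (a¹³)¹⁴ = a¹¹, (a¹³)¹⁵ = a⁵, (a¹³)¹⁶ = a¹⁸, (a¹³)¹⁷ = a¹², (a¹³)¹⁸ = a⁶, (a¹³)¹⁹ = e.
So |⟨a¹³⟩| = ord(a¹³) = 19. With |G| = 19, by Lagrange [G : ⟨a¹³⟩] = 19/19 = 1.

Answer: 1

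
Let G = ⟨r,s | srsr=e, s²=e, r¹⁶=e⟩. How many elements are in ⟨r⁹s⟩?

|⟨r⁹s⟩| equals the order of r⁹s. Compute successive powers until reaching e:
  (r⁹s)¹ = r⁹s, (r⁹s)² = e.
The smallest positive k with (r⁹s)ᵏ = e is 2, so |⟨r⁹s⟩| = 2.

Answer: 2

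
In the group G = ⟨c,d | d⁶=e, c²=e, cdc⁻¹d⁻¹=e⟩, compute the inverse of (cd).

The order of (cd) is 6 (smallest k with (cd)ᵏ = e), so (cd)⁻¹ = (cd)⁵ = cd⁵.
Check: (cd) · (cd⁵) → (cd) · c = d;   d · d⁵ = e, giving e as required.

Answer: cd⁵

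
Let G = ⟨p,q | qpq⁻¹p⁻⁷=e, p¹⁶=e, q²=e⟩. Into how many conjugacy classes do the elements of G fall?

The conjugacy classes (representative and size) are:
  [e] (size 1), [p] (size 2), [p¹⁴] (size 2), [p³] (size 2), [p⁴] (size 2), [p¹⁰] (size 2), [p⁸] (size 1), [p⁹] (size 2), [p¹¹] (size 2), [p¹⁰q] (size 8), [pq] (size 8).
Class equation: 1 + 2 + 2 + 2 + 2 + 2 + 1 + 2 + 2 + 8 + 8 = 32 = |G|. So G has 11 conjugacy classes.

Answer: 11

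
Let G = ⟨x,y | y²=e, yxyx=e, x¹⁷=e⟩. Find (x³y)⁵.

Compute successive powers of (x³y), reducing at each step:
  (x³y)²: (x³y) · x³ = y;   y · y = e
  (x³y)³: e · x³ = x³;   (x³) · y = x³y
  (x³y)⁴: (x³y) · x³ = y;   y · y = e
  (x³y)⁵: e · x³ = x³;   (x³) · y = x³y

Answer: x³y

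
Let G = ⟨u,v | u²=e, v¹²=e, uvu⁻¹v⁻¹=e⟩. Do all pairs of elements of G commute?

Each pair of generators commutes: u·v = uv = v·u. Since the generators pairwise commute, every element of G commutes with every other, so G is abelian.

Answer: Yes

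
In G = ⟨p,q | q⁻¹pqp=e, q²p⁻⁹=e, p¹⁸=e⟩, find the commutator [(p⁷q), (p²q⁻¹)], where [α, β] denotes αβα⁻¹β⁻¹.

[(p⁷q), (p²q⁻¹)] = (p⁷q)·(p²q⁻¹)·(p⁷q)⁻¹·(p²q⁻¹)⁻¹.
  (p⁷q) · (p²q⁻¹) = p⁵
  (p⁵) · (p⁷q⁻¹) = p³q
  (p³q) · (p²q) = p¹⁰

Answer: p¹⁰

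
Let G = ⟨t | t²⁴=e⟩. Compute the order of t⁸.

Compute successive powers until reaching e:
  (t⁸)¹ = t⁸, (t⁸)² = t¹⁶, (t⁸)³ = e.
The smallest positive k with (t⁸)ᵏ = e is 3.

Answer: 3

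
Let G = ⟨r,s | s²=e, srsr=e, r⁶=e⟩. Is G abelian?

r·s = rs but s·r = r⁵s, so r·s ≠ s·r and G is not abelian.

Answer: No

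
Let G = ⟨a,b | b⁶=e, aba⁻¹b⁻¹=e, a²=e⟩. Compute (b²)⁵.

Compute successive powers of (b²), reducing at each step:
  (b²)²: (b²) · b² = b⁴
  (b²)³: (b⁴) · b² = e
  (b²)⁴: e · b² = b²
  (b²)⁵: (b²) · b² = b⁴

Answer: b⁴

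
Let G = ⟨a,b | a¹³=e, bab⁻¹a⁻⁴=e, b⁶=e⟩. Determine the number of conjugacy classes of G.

The conjugacy classes (representative and size) are:
  [e] (size 1), [a⁴] (size 6), [a¹¹] (size 6), [a⁷b] (size 13), [a⁸b²] (size 13), [a¹²b³] (size 13), [a⁵b⁴] (size 13), [a¹¹b⁵] (size 13).
Class equation: 1 + 6 + 6 + 13 + 13 + 13 + 13 + 13 = 78 = |G|. So G has 8 conjugacy classes.

Answer: 8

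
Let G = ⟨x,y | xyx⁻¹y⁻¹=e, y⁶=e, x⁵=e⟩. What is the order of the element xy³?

Compute successive powers until reaching e:
  (xy³)¹ = xy³, (xy³)² = x², (xy³)³ = x³y³, (xy³)⁴ = x⁴, (xy³)⁵ = y³, (xy³)⁶ = x, (xy³)⁷ = x²y³, (xy³)⁸ = x³, (xy³)⁹ = x⁴y³, (xy³)¹⁰ = e.
The smallest positive k with (xy³)ᵏ = e is 10.

Answer: 10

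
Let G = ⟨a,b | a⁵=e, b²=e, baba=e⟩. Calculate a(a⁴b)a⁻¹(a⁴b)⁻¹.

[a, (a⁴b)] = a·(a⁴b)·a⁻¹·(a⁴b)⁻¹.
  a · (a⁴b) = b
  b · (a⁴) = ab
  (ab) · (a⁴b) = a²

Answer: a²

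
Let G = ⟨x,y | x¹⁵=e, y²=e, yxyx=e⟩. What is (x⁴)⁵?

Compute successive powers of (x⁴), reducing at each step:
  (x⁴)²: (x⁴) · x⁴ = x⁸
  (x⁴)³: (x⁸) · x⁴ = x¹²
  (x⁴)⁴: (x¹²) · x⁴ = x
  (x⁴)⁵: x · x⁴ = x⁵

Answer: x⁵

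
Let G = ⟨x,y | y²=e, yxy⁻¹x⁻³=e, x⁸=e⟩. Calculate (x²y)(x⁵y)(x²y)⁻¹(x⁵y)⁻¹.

[(x²y), (x⁵y)] = (x²y)·(x⁵y)·(x²y)⁻¹·(x⁵y)⁻¹.
  (x²y) · (x⁵y) = x
  x · (x²y) = x³y
  (x³y) · (xy) = x⁶

Answer: x⁶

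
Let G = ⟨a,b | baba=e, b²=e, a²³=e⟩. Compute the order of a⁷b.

Compute successive powers until reaching e:
  (a⁷b)¹ = a⁷b, (a⁷b)² = e.
The smallest positive k with (a⁷b)ᵏ = e is 2.

Answer: 2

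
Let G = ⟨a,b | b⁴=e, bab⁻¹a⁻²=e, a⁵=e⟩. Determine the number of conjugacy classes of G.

The conjugacy classes (representative and size) are:
  [e] (size 1), [a⁴] (size 4), [a²b] (size 5), [b²] (size 5), [a³b³] (size 5).
Class equation: 1 + 4 + 5 + 5 + 5 = 20 = |G|. So G has 5 conjugacy classes.

Answer: 5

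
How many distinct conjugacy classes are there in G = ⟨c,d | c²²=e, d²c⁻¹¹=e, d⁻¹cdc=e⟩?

The conjugacy classes (representative and size) are:
  [e] (size 1), [c²¹] (size 2), [c²] (size 2), [c³] (size 2), [c¹⁸] (size 2), [c¹⁷] (size 2), [c⁶] (size 2), [c⁷] (size 2), [c⁸] (size 2), [c¹³] (size 2), [c¹²] (size 2), [c¹¹] (size 1), [c¹⁰d] (size 11), [c⁷d] (size 11).
Class equation: 1 + 2 + 2 + 2 + 2 + 2 + 2 + 2 + 2 + 2 + 2 + 1 + 11 + 11 = 44 = |G|. So G has 14 conjugacy classes.

Answer: 14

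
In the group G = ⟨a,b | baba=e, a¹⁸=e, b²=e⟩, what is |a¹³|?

Compute successive powers until reaching e:
  (a¹³)¹ = a¹³, (a¹³)² = a⁸, (a¹³)³ = a³, (a¹³)⁴ = a¹⁶, (a¹³)⁵ = a¹¹, (a¹³)⁶ = a⁶, (a¹³)⁷ = a, (a¹³)⁸ = a¹⁴, (a¹³)⁹ = a⁹, (a¹³)¹⁰ = a⁴, (a¹³)¹¹ = a¹⁷, (a¹³)¹² = a¹², (a¹³)¹³ = a⁷, (a¹³)¹⁴ = a², (a¹³)¹⁵ = a¹⁵, (a¹³)¹⁶ = a¹⁰, (a¹³)¹⁷ = a⁵, (a¹³)¹⁸ = e.
The smallest positive k with (a¹³)ᵏ = e is 18.

Answer: 18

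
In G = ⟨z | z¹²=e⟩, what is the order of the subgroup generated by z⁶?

|⟨z⁶⟩| equals the order of z⁶. Compute successive powers until reaching e:
  (z⁶)¹ = z⁶, (z⁶)² = e.
The smallest positive k with (z⁶)ᵏ = e is 2, so |⟨z⁶⟩| = 2.

Answer: 2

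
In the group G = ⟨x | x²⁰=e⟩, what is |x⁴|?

Compute successive powers until reaching e:
  (x⁴)¹ = x⁴, (x⁴)² = x⁸, (x⁴)³ = x¹², (x⁴)⁴ = x¹⁶, (x⁴)⁵ = e.
The smallest positive k with (x⁴)ᵏ = e is 5.

Answer: 5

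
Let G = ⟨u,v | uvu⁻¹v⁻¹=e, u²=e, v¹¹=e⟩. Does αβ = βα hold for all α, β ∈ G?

Each pair of generators commutes: u·v = uv = v·u. Since the generators pairwise commute, every element of G commutes with every other, so G is abelian.

Answer: Yes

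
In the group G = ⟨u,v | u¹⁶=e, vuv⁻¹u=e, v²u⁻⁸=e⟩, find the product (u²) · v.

Compute (u²) · v by multiplying left to right and reducing via the relations at each step:
  (u²) · v = u²v

Answer: u²v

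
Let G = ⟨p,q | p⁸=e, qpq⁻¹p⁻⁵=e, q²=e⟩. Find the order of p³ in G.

Compute successive powers until reaching e:
  (p³)¹ = p³, (p³)² = p⁶, (p³)³ = p, (p³)⁴ = p⁴, (p³)⁵ = p⁷, (p³)⁶ = p², (p³)⁷ = p⁵, (p³)⁸ = e.
The smallest positive k with (p³)ᵏ = e is 8.

Answer: 8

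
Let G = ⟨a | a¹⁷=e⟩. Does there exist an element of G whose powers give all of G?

|G| = 17. The element a has order 17 (its powers give 17 distinct elements), so ⟨a⟩ = G and G is cyclic.

Answer: Yes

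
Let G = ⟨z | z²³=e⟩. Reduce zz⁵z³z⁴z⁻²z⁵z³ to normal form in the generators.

Multiply left to right, reducing at each step:
  z · z⁵ = z⁶
  (z⁶) · z³ = z⁹
  (z⁹) · z⁴ = z¹³
  (z¹³) · z⁻² = z¹¹
  (z¹¹) · z⁵ = z¹⁶
  (z¹⁶) · z³ = z¹⁹

Answer: z¹⁹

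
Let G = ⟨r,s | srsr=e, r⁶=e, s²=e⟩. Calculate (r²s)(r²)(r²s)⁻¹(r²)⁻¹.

[(r²s), (r²)] = (r²s)·(r²)·(r²s)⁻¹·(r²)⁻¹.
  (r²s) · (r²) = s
  s · (r²s) = r⁴
  (r⁴) · (r⁴) = r²

Answer: r²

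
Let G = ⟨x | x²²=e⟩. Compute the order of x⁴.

Compute successive powers until reaching e:
  (x⁴)¹ = x⁴, (x⁴)² = x⁸, (x⁴)³ = x¹², (x⁴)⁴ = x¹⁶, (x⁴)⁵ = x²⁰, (x⁴)⁶ = x², (x⁴)⁷ = x⁶, (x⁴)⁸ = x¹⁰, (x⁴)⁹ = x¹⁴, (x⁴)¹⁰ = x¹⁸, (x⁴)¹¹ = e.
The smallest positive k with (x⁴)ᵏ = e is 11.

Answer: 11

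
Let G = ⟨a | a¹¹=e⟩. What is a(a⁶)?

Compute a · (a⁶) by multiplying left to right and reducing via the relations at each step:
  a · a⁶ = a⁷

Answer: a⁷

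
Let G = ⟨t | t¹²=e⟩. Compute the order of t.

Compute successive powers until reaching e:
  t¹ = t, t² = t², t³ = t³, t⁴ = t⁴, t⁵ = t⁵, t⁶ = t⁶, t⁷ = t⁷, t⁸ = t⁸, t⁹ = t⁹, t¹⁰ = t¹⁰, t¹¹ = t¹¹, t¹² = e.
The smallest positive k with tᵏ = e is 12.

Answer: 12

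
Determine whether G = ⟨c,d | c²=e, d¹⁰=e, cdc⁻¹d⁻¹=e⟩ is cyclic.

|G| = 20, but the maximum element order in G is 10 < 20. No single element generates all of G, so G is not cyclic.

Answer: No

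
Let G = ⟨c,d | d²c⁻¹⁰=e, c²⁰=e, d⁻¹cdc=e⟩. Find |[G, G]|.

G' = [G, G] is generated by all commutators. The generator-pair commutators are: [c, d] = c².
The subgroup they normally generate is {e, c², c⁴, c⁶, c⁸, c¹⁰, c¹², c¹⁴, c¹⁶, c¹⁸}, of order 10.
Check: |G/G'| = 40/10 = 4 is the order of the abelianisation.

Answer: 10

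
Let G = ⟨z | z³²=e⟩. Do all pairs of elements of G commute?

G has a single generator, so G is cyclic and hence abelian.

Answer: Yes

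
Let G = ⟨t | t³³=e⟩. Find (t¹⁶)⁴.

Compute successive powers of (t¹⁶), reducing at each step:
  (t¹⁶)²: (t¹⁶) · t¹⁶ = t³²
  (t¹⁶)³: (t³²) · t¹⁶ = t¹⁵
  (t¹⁶)⁴: (t¹⁵) · t¹⁶ = t³¹

Answer: t³¹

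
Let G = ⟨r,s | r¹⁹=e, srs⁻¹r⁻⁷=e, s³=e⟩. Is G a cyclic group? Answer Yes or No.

Every cyclic group is abelian. But r·s = rs while s·r = r⁷s, so r·s ≠ s·r and G is not abelian. Hence G is not cyclic.

Answer: No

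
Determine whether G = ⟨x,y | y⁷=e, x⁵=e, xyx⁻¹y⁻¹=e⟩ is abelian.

Each pair of generators commutes: x·y = xy = y·x. Since the generators pairwise commute, every element of G commutes with every other, so G is abelian.

Answer: Yes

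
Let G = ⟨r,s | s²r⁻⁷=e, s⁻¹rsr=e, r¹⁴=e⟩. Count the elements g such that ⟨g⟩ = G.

⟨g⟩ = G would require ord(g) = |G| = 28, but the maximum element order in G is 14 < 28. So G is not cyclic and no single element generates it: the count is 0.

Answer: 0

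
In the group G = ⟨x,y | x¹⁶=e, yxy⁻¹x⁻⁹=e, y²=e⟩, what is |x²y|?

Compute successive powers until reaching e:
  (x²y)¹ = x²y, (x²y)² = x⁴, (x²y)³ = x⁶y, (x²y)⁴ = x⁸, (x²y)⁵ = x¹⁰y, (x²y)⁶ = x¹², (x²y)⁷ = x¹⁴y, (x²y)⁸ = e.
The smallest positive k with (x²y)ᵏ = e is 8.

Answer: 8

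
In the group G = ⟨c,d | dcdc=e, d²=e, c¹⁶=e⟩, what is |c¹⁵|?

Compute successive powers until reaching e:
  (c¹⁵)¹ = c¹⁵, (c¹⁵)² = c¹⁴, (c¹⁵)³ = c¹³, (c¹⁵)⁴ = c¹², (c¹⁵)⁵ = c¹¹, (c¹⁵)⁶ = c¹⁰, (c¹⁵)⁷ = c⁹, (c¹⁵)⁸ = c⁸, (c¹⁵)⁹ = c⁷, (c¹⁵)¹⁰ = c⁶, (c¹⁵)¹¹ = c⁵, (c¹⁵)¹² = c⁴, (c¹⁵)¹³ = c³, (c¹⁵)¹⁴ = c², (c¹⁵)¹⁵ = c, (c¹⁵)¹⁶ = e.
The smallest positive k with (c¹⁵)ᵏ = e is 16.

Answer: 16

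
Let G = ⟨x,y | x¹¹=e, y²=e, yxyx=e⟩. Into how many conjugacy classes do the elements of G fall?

The conjugacy classes (representative and size) are:
  [e] (size 1), [x¹⁰] (size 2), [x²] (size 2), [x³] (size 2), [x⁷] (size 2), [x⁶] (size 2), [x²y] (size 11).
Class equation: 1 + 2 + 2 + 2 + 2 + 2 + 11 = 22 = |G|. So G has 7 conjugacy classes.

Answer: 7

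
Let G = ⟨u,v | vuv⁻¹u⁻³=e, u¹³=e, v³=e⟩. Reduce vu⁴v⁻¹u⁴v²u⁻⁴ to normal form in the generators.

Multiply left to right, reducing at each step:
  v · u⁴ = u¹²v
  (u¹²v) · v⁻¹ = u¹²
  (u¹²) · u⁴ = u³
  (u³) · v² = u³v²
  (u³v²) · u⁻⁴ = u⁶v²

Answer: u⁶v²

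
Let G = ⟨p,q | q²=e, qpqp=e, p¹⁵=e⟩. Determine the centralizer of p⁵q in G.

⟨p⁵q⟩ ⊆ C_G(p⁵q) since powers of p⁵q commute with p⁵q; so |C_G(p⁵q)| ≥ |⟨p⁵q⟩| = 2.
By orbit–stabilizer, |C_G(p⁵q)| = |G| / |conj. class of p⁵q| = 30 / 15 = 2.
The 2 elements commuting with p⁵q are {e, p⁵q}.

Answer: {e, p⁵q}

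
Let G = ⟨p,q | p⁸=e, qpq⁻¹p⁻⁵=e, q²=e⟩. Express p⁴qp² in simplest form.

Multiply left to right, reducing at each step:
  (p⁴) · q = p⁴q
  (p⁴q) · p² = p⁶q

Answer: p⁶q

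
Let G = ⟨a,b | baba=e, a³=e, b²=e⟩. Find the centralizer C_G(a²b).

⟨a²b⟩ ⊆ C_G(a²b) since powers of a²b commute with a²b; so |C_G(a²b)| ≥ |⟨a²b⟩| = 2.
By orbit–stabilizer, |C_G(a²b)| = |G| / |conj. class of a²b| = 6 / 3 = 2.
The 2 elements commuting with a²b are {e, a²b}.

Answer: {e, a²b}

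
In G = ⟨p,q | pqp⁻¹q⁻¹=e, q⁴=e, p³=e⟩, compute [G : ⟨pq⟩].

First find ord(pq) by computing successive powers:
  (pq)¹ = pq, (pq)² = p²q², (pq)³ = q³, (pq)⁴ = p, (pq)⁵ = p²q, (pq)⁶ = q², (pq)⁷ = pq³, (pq)⁸ = p², (pq)⁹ = q, (pq)¹⁰ = pq², (pq)¹¹ = p²q³, (pq)¹² = e.
So |⟨pq⟩| = ord(pq) = 12. With |G| = 12, by Lagrange [G : ⟨pq⟩] = 12/12 = 1.

Answer: 1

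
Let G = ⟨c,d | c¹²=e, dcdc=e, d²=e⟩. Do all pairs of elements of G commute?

c·d = cd but d·c = c¹¹d, so c·d ≠ d·c and G is not abelian.

Answer: No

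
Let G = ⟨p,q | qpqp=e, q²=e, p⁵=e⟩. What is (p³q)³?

Compute successive powers of (p³q), reducing at each step:
  (p³q)²: (p³q) · p³ = q;   q · q = e
  (p³q)³: e · p³ = p³;   (p³) · q = p³q

Answer: p³q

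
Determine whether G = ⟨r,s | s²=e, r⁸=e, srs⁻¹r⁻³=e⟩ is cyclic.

Every cyclic group is abelian. But r·s = rs while s·r = r³s, so r·s ≠ s·r and G is not abelian. Hence G is not cyclic.

Answer: No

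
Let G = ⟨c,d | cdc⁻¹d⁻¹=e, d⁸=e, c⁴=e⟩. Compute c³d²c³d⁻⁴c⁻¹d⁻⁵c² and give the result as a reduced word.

Multiply left to right, reducing at each step:
  (c³) · d² = c³d²
  (c³d²) · c³ = c²d²
  (c²d²) · d⁻⁴ = c²d⁶
  (c²d⁶) · c⁻¹ = cd⁶
  (cd⁶) · d⁻⁵ = cd
  (cd) · c² = c³d

Answer: c³d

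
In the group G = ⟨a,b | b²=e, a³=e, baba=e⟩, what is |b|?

Compute successive powers until reaching e:
  b¹ = b, b² = e.
The smallest positive k with bᵏ = e is 2.

Answer: 2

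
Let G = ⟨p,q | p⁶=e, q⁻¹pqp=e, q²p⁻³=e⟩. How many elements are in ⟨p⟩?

|⟨p⟩| equals the order of p. Compute successive powers until reaching e:
  p¹ = p, p² = p², p³ = p³, p⁴ = p⁴, p⁵ = p⁵, p⁶ = e.
The smallest positive k with pᵏ = e is 6, so |⟨p⟩| = 6.

Answer: 6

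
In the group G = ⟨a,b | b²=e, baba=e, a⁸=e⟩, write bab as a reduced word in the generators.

Multiply left to right, reducing at each step:
  b · a = a⁷b
  (a⁷b) · b = a⁷

Answer: a⁷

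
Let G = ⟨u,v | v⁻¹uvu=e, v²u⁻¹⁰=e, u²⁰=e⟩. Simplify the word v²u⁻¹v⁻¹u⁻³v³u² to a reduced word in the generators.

Multiply left to right, reducing at each step:
  (u¹⁰) · u⁻¹ = u⁹
  (u⁹) · v⁻¹ = u⁹v⁻¹
  (u⁹v⁻¹) · u⁻³ = u²v
  (u²v) · v³ = u²
  (u²) · u² = u⁴

Answer: u⁴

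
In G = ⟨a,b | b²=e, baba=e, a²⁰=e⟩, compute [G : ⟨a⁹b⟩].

First find ord(a⁹b) by computing successive powers:
  (a⁹b)¹ = a⁹b, (a⁹b)² = e.
So |⟨a⁹b⟩| = ord(a⁹b) = 2. With |G| = 40, by Lagrange [G : ⟨a⁹b⟩] = 40/2 = 20.

Answer: 20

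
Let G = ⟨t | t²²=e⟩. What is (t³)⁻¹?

The order of (t³) is 22 (smallest k with (t³)ᵏ = e), so (t³)⁻¹ = (t³)²¹ = t¹⁹.
Check: (t³) · (t¹⁹) → (t³) · t¹⁹ = e, giving e as required.

Answer: t¹⁹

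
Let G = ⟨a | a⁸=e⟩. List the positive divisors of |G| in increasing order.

|G| = 8 = 2³. By Lagrange's theorem the order of any subgroup divides 8; the divisors of 8 are 1, 2, 4, 8.

Answer: 1, 2, 4, 8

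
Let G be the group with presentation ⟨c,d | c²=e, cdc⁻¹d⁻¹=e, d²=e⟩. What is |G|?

Enumerate words in the generators, reducing via the relations: the distinct elements are
  {c, d, e, cd}.
No further products give new elements, so |G| = 4.

Answer: 4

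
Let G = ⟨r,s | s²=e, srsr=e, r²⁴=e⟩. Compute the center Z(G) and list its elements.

An element z ∈ Z(G) iff z commutes with every generator.
For example r¹² is central: (r¹²)·r = r¹³ = r·(r¹²); (r¹²)·s = r¹²s = s·(r¹²).
Whereas r ∉ Z(G) since r·s = rs ≠ r²³s = s·r.
Checking each of the 48 elements this way gives Z(G) = {e, r¹²}, of order 2.

Answer: {e, r¹²}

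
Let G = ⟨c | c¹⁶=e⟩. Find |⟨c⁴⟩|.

|⟨c⁴⟩| equals the order of c⁴. Compute successive powers until reaching e:
  (c⁴)¹ = c⁴, (c⁴)² = c⁸, (c⁴)³ = c¹², (c⁴)⁴ = e.
The smallest positive k with (c⁴)ᵏ = e is 4, so |⟨c⁴⟩| = 4.

Answer: 4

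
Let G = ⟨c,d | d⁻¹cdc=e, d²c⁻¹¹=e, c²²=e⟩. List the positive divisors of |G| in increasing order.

|G| = 44 = 2² · 11. By Lagrange's theorem the order of any subgroup divides 44; the divisors of 44 are 1, 2, 4, 11, 22, 44.

Answer: 1, 2, 4, 11, 22, 44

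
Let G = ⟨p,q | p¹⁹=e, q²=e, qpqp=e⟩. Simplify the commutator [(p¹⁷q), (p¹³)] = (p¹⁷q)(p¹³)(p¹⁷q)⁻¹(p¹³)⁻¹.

[(p¹⁷q), (p¹³)] = (p¹⁷q)·(p¹³)·(p¹⁷q)⁻¹·(p¹³)⁻¹.
  (p¹⁷q) · (p¹³) = p⁴q
  (p⁴q) · (p¹⁷q) = p⁶
  (p⁶) · (p⁶) = p¹²

Answer: p¹²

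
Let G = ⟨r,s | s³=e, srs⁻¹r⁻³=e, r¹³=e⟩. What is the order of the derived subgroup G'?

G' = [G, G] is generated by all commutators. The generator-pair commutators are: [r, s] = r¹¹.
The subgroup they normally generate is {e, r, r², r³, r⁴, r⁵, r⁶, r⁷, r⁸, r⁹, r¹⁰, r¹¹, r¹²}, of order 13.
Check: |G/G'| = 39/13 = 3 is the order of the abelianisation.

Answer: 13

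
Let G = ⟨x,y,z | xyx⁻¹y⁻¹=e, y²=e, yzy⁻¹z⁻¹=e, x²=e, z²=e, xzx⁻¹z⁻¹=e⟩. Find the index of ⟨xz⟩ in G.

First find ord(xz) by computing successive powers:
  (xz)¹ = xz, (xz)² = e.
So |⟨xz⟩| = ord(xz) = 2. With |G| = 8, by Lagrange [G : ⟨xz⟩] = 8/2 = 4.

Answer: 4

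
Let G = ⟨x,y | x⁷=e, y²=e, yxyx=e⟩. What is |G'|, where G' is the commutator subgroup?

G' = [G, G] is generated by all commutators. The generator-pair commutators are: [x, y] = x².
The subgroup they normally generate is {e, x, x², x³, x⁴, x⁵, x⁶}, of order 7.
Check: |G/G'| = 14/7 = 2 is the order of the abelianisation.

Answer: 7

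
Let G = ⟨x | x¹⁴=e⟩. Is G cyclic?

|G| = 14. The element x has order 14 (its powers give 14 distinct elements), so ⟨x⟩ = G and G is cyclic.

Answer: Yes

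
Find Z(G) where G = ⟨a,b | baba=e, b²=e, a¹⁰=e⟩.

An element z ∈ Z(G) iff z commutes with every generator.
For example a⁵ is central: (a⁵)·a = a⁶ = a·(a⁵); (a⁵)·b = a⁵b = b·(a⁵).
Whereas a ∉ Z(G) since a·b = ab ≠ a⁹b = b·a.
Checking each of the 20 elements this way gives Z(G) = {e, a⁵}, of order 2.

Answer: {e, a⁵}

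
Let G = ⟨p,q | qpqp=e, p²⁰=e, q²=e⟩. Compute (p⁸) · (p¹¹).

Compute (p⁸) · (p¹¹) by multiplying left to right and reducing via the relations at each step:
  (p⁸) · p¹¹ = p¹⁹

Answer: p¹⁹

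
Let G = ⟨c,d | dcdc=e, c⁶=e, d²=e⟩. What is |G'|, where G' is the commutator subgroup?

G' = [G, G] is generated by all commutators. The generator-pair commutators are: [c, d] = c².
The subgroup they normally generate is {e, c², c⁴}, of order 3.
Check: |G/G'| = 12/3 = 4 is the order of the abelianisation.

Answer: 3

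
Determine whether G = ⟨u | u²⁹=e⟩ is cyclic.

|G| = 29. The element u has order 29 (its powers give 29 distinct elements), so ⟨u⟩ = G and G is cyclic.

Answer: Yes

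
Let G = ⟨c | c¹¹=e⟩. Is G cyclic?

|G| = 11. The element c has order 11 (its powers give 11 distinct elements), so ⟨c⟩ = G and G is cyclic.

Answer: Yes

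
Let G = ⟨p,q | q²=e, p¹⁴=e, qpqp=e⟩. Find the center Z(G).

An element z ∈ Z(G) iff z commutes with every generator.
For example p⁷ is central: (p⁷)·p = p⁸ = p·(p⁷); (p⁷)·q = p⁷q = q·(p⁷).
Whereas p ∉ Z(G) since p·q = pq ≠ p¹³q = q·p.
Checking each of the 28 elements this way gives Z(G) = {e, p⁷}, of order 2.

Answer: {e, p⁷}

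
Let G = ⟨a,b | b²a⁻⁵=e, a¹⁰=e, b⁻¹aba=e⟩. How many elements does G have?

Enumerate words in the generators, reducing via the relations: the distinct elements are
  {a, b, e, ab, a², a³, a⁴, a⁵, a⁶, a⁷, a⁸, a⁹, a²b, a³b, a⁴b, b⁻¹, ab⁻¹, a²b⁻¹, a³b⁻¹, a⁴b⁻¹}.
No further products give new elements, so |G| = 20.

Answer: 20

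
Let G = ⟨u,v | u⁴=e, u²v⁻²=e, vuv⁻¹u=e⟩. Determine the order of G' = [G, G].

G' = [G, G] is generated by all commutators. The generator-pair commutators are: [u, v] = u².
The subgroup they normally generate is {e, u²}, of order 2.
Check: |G/G'| = 8/2 = 4 is the order of the abelianisation.

Answer: 2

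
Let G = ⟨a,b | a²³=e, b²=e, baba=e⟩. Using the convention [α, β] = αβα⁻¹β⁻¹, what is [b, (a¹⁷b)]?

[b, (a¹⁷b)] = b·(a¹⁷b)·b⁻¹·(a¹⁷b)⁻¹.
  b · (a¹⁷b) = a⁶
  (a⁶) · b = a⁶b
  (a⁶b) · (a¹⁷b) = a¹²

Answer: a¹²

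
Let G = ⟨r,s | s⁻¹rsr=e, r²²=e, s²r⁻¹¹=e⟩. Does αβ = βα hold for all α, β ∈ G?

r·s = rs but s·r = r¹⁰s⁻¹, so r·s ≠ s·r and G is not abelian.

Answer: No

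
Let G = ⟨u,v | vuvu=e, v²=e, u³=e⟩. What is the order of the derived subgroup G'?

G' = [G, G] is generated by all commutators. The generator-pair commutators are: [u, v] = u².
The subgroup they normally generate is {e, u, u²}, of order 3.
Check: |G/G'| = 6/3 = 2 is the order of the abelianisation.

Answer: 3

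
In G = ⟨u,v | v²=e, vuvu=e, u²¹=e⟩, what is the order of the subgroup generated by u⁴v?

|⟨u⁴v⟩| equals the order of u⁴v. Compute successive powers until reaching e:
  (u⁴v)¹ = u⁴v, (u⁴v)² = e.
The smallest positive k with (u⁴v)ᵏ = e is 2, so |⟨u⁴v⟩| = 2.

Answer: 2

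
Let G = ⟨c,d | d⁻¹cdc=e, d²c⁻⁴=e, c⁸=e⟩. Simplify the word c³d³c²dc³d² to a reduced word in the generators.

Multiply left to right, reducing at each step:
  (c³) · d³ = c³d⁻¹
  (c³d⁻¹) · c² = cd⁻¹
  (cd⁻¹) · d = c
  c · c³ = c⁴
  (c⁴) · d² = e

Answer: e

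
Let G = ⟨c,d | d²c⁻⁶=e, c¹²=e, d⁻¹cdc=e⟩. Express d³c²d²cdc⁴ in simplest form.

Multiply left to right, reducing at each step:
  (d⁻¹) · c² = c⁴d
  (c⁴d) · d² = c⁴d⁻¹
  (c⁴d⁻¹) · c = c³d⁻¹
  (c³d⁻¹) · d = c³
  (c³) · c⁴ = c⁷

Answer: c⁷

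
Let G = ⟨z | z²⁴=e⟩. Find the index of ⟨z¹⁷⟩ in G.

First find ord(z¹⁷) by computing successive powers:
  (z¹⁷)¹ = z¹⁷, (z¹⁷)² = z¹⁰, (z¹⁷)³ = z³, (z¹⁷)⁴ = z²⁰, (z¹⁷)⁵ = z¹³, (z¹⁷)⁶ = z⁶, (z¹⁷)⁷ = z²³, (z¹⁷)⁸ = z¹⁶, (z¹⁷)⁹ = z⁹, (z¹⁷)¹⁰ = z², (z¹⁷)¹¹ = z¹⁹, (z¹⁷)¹² = z¹², (z¹⁷)¹³ = z⁵, (z¹⁷)¹⁴ = z²², (z¹⁷)¹⁵ = z¹⁵, (z¹⁷)¹⁶ = z⁸, (z¹⁷)¹⁷ = z, (z¹⁷)¹⁸ = z¹⁸, (z¹⁷)¹⁹ = z¹¹, (z¹⁷)²⁰ = z⁴, (z¹⁷)²¹ = z²¹, (z¹⁷)²² = z¹⁴, (z¹⁷)²³ = z⁷, (z¹⁷)²⁴ = e.
So |⟨z¹⁷⟩| = ord(z¹⁷) = 24. With |G| = 24, by Lagrange [G : ⟨z¹⁷⟩] = 24/24 = 1.

Answer: 1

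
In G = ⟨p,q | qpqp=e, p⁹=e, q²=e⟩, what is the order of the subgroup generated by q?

|⟨q⟩| equals the order of q. Compute successive powers until reaching e:
  q¹ = q, q² = e.
The smallest positive k with qᵏ = e is 2, so |⟨q⟩| = 2.

Answer: 2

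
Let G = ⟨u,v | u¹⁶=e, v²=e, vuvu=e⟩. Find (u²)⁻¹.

The order of (u²) is 8 (smallest k with (u²)ᵏ = e), so (u²)⁻¹ = (u²)⁷ = u¹⁴.
Check: (u²) · (u¹⁴) → (u²) · u¹⁴ = e, giving e as required.

Answer: u¹⁴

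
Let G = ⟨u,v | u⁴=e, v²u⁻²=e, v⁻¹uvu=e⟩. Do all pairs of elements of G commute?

u·v = uv but v·u = uv⁻¹, so u·v ≠ v·u and G is not abelian.

Answer: No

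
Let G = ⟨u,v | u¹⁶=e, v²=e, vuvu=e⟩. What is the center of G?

An element z ∈ Z(G) iff z commutes with every generator.
For example u⁸ is central: (u⁸)·u = u⁹ = u·(u⁸); (u⁸)·v = u⁸v = v·(u⁸).
Whereas u ∉ Z(G) since u·v = uv ≠ u¹⁵v = v·u.
Checking each of the 32 elements this way gives Z(G) = {e, u⁸}, of order 2.

Answer: {e, u⁸}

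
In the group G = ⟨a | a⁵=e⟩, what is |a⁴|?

Compute successive powers until reaching e:
  (a⁴)¹ = a⁴, (a⁴)² = a³, (a⁴)³ = a², (a⁴)⁴ = a, (a⁴)⁵ = e.
The smallest positive k with (a⁴)ᵏ = e is 5.

Answer: 5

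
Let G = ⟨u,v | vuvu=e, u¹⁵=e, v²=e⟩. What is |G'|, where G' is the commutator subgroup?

G' = [G, G] is generated by all commutators. The generator-pair commutators are: [u, v] = u².
The subgroup they normally generate is {e, u, u², u³, u⁴, u⁵, u⁶, u⁷, u⁸, u⁹, u¹⁰, u¹¹, u¹², u¹³, u¹⁴}, of order 15.
Check: |G/G'| = 30/15 = 2 is the order of the abelianisation.

Answer: 15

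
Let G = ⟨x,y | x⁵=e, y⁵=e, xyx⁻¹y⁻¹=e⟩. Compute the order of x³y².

Compute successive powers until reaching e:
  (x³y²)¹ = x³y², (x³y²)² = xy⁴, (x³y²)³ = x⁴y, (x³y²)⁴ = x²y³, (x³y²)⁵ = e.
The smallest positive k with (x³y²)ᵏ = e is 5.

Answer: 5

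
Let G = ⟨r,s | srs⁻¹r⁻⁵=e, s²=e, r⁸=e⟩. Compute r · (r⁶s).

Compute r · (r⁶s) by multiplying left to right and reducing via the relations at each step:
  r · r⁶ = r⁷
  (r⁷) · s = r⁷s

Answer: r⁷s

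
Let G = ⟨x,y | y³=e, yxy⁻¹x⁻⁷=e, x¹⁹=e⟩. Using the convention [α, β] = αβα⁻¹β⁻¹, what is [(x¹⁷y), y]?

[(x¹⁷y), y] = (x¹⁷y)·y·(x¹⁷y)⁻¹·y⁻¹.
  (x¹⁷y) · y = x¹⁷y²
  (x¹⁷y²) · (x³y²) = x¹²y
  (x¹²y) · (y²) = x¹²

Answer: x¹²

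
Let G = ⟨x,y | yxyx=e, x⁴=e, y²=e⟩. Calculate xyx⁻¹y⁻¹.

[x, y] = x·y·x⁻¹·y⁻¹.
  x · y = xy
  (xy) · (x³) = x²y
  (x²y) · y = x²

Answer: x²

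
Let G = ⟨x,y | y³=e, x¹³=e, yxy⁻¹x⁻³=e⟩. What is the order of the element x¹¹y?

Compute successive powers until reaching e:
  (x¹¹y)¹ = x¹¹y, (x¹¹y)² = x⁵y², (x¹¹y)³ = e.
The smallest positive k with (x¹¹y)ᵏ = e is 3.

Answer: 3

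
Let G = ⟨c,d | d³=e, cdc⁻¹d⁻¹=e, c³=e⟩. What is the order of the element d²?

Compute successive powers until reaching e:
  (d²)¹ = d², (d²)² = d, (d²)³ = e.
The smallest positive k with (d²)ᵏ = e is 3.

Answer: 3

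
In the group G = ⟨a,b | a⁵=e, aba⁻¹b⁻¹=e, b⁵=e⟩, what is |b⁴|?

Compute successive powers until reaching e:
  (b⁴)¹ = b⁴, (b⁴)² = b³, (b⁴)³ = b², (b⁴)⁴ = b, (b⁴)⁵ = e.
The smallest positive k with (b⁴)ᵏ = e is 5.

Answer: 5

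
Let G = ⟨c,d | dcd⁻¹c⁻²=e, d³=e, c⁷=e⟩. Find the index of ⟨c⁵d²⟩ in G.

First find ord(c⁵d²) by computing successive powers:
  (c⁵d²)¹ = c⁵d², (c⁵d²)² = c⁴d, (c⁵d²)³ = e.
So |⟨c⁵d²⟩| = ord(c⁵d²) = 3. With |G| = 21, by Lagrange [G : ⟨c⁵d²⟩] = 21/3 = 7.

Answer: 7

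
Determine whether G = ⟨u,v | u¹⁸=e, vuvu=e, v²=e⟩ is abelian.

u·v = uv but v·u = u¹⁷v, so u·v ≠ v·u and G is not abelian.

Answer: No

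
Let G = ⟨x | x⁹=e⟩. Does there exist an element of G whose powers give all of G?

|G| = 9. The element x has order 9 (its powers give 9 distinct elements), so ⟨x⟩ = G and G is cyclic.

Answer: Yes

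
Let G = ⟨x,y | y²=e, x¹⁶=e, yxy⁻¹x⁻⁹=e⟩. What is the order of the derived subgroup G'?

G' = [G, G] is generated by all commutators. The generator-pair commutators are: [x, y] = x⁸.
The subgroup they normally generate is {e, x⁸}, of order 2.
Check: |G/G'| = 32/2 = 16 is the order of the abelianisation.

Answer: 2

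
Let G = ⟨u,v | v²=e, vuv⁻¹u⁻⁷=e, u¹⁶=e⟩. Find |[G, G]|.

G' = [G, G] is generated by all commutators. The generator-pair commutators are: [u, v] = u¹⁰.
The subgroup they normally generate is {e, u², u⁴, u⁶, u⁸, u¹⁰, u¹², u¹⁴}, of order 8.
Check: |G/G'| = 32/8 = 4 is the order of the abelianisation.

Answer: 8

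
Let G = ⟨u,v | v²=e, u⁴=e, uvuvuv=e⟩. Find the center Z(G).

An element z ∈ Z(G) iff z commutes with every generator.
For example e is central: e·u = u = u·e; e·v = v = v·e.
Whereas u ∉ Z(G) since u·v = uv ≠ vu = v·u.
Checking each of the 24 elements this way gives Z(G) = {e}, of order 1.

Answer: {e}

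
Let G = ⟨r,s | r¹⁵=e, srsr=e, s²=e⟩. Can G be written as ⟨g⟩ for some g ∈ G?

Every cyclic group is abelian. But r·s = rs while s·r = r¹⁴s, so r·s ≠ s·r and G is not abelian. Hence G is not cyclic.

Answer: No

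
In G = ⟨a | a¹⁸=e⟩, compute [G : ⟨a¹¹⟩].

First find ord(a¹¹) by computing successive powers:
  (a¹¹)¹ = a¹¹, (a¹¹)² = a⁴, (a¹¹)³ = a¹⁵, (a¹¹)⁴ = a⁸, (a¹¹)⁵ = a, (a¹¹)⁶ = a¹², (a¹¹)⁷ = a⁵, (a¹¹)⁸ = a¹⁶, (a¹¹)⁹ = a⁹, (a¹¹)¹⁰ = a², (a¹¹)¹¹ = a¹³, (a¹¹)¹² = a⁶, (a¹¹)¹³ = a¹⁷, (a¹¹)¹⁴ = a¹⁰, (a¹¹)¹⁵ = a³, (a¹¹)¹⁶ = a¹⁴, (a¹¹)¹⁷ = a⁷, (a¹¹)¹⁸ = e.
So |⟨a¹¹⟩| = ord(a¹¹) = 18. With |G| = 18, by Lagrange [G : ⟨a¹¹⟩] = 18/18 = 1.

Answer: 1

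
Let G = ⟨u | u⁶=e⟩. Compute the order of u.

Compute successive powers until reaching e:
  u¹ = u, u² = u², u³ = u³, u⁴ = u⁴, u⁵ = u⁵, u⁶ = e.
The smallest positive k with uᵏ = e is 6.

Answer: 6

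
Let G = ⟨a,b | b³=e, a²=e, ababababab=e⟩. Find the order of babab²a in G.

Compute successive powers until reaching e:
  (babab²a)¹ = babab²a, (babab²a)² = abab²ab², (babab²a)³ = e.
The smallest positive k with (babab²a)ᵏ = e is 3.

Answer: 3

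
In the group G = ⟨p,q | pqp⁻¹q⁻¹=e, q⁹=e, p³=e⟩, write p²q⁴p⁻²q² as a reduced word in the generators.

Multiply left to right, reducing at each step:
  (p²) · q⁴ = p²q⁴
  (p²q⁴) · p⁻² = q⁴
  (q⁴) · q² = q⁶

Answer: q⁶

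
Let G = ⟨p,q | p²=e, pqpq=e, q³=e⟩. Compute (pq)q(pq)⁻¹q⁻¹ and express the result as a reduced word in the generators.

[(pq), q] = (pq)·q·(pq)⁻¹·q⁻¹.
  (pq) · q = pq²
  (pq²) · (pq) = q²
  (q²) · (q²) = q

Answer: q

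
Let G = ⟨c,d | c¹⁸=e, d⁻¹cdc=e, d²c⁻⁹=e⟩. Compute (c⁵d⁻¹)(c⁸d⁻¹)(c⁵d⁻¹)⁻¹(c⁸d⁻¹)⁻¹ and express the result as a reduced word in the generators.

[(c⁵d⁻¹), (c⁸d⁻¹)] = (c⁵d⁻¹)·(c⁸d⁻¹)·(c⁵d⁻¹)⁻¹·(c⁸d⁻¹)⁻¹.
  (c⁵d⁻¹) · (c⁸d⁻¹) = c⁶
  (c⁶) · (c⁵d) = c²d⁻¹
  (c²d⁻¹) · (c⁸d) = c¹²

Answer: c¹²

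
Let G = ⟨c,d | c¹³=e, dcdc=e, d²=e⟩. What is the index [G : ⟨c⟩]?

First find ord(c) by computing successive powers:
  c¹ = c, c² = c², c³ = c³, c⁴ = c⁴, c⁵ = c⁵, c⁶ = c⁶, c⁷ = c⁷, c⁸ = c⁸, c⁹ = c⁹, c¹⁰ = c¹⁰, c¹¹ = c¹¹, c¹² = c¹², c¹³ = e.
So |⟨c⟩| = ord(c) = 13. With |G| = 26, by Lagrange [G : ⟨c⟩] = 26/13 = 2.

Answer: 2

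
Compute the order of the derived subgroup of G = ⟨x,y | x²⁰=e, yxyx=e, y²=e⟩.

G' = [G, G] is generated by all commutators. The generator-pair commutators are: [x, y] = x².
The subgroup they normally generate is {e, x², x⁴, x⁶, x⁸, x¹⁰, x¹², x¹⁴, x¹⁶, x¹⁸}, of order 10.
Check: |G/G'| = 40/10 = 4 is the order of the abelianisation.

Answer: 10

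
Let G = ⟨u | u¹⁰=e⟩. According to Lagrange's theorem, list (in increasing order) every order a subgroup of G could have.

|G| = 10 = 2 · 5. By Lagrange's theorem the order of any subgroup divides 10; the divisors of 10 are 1, 2, 5, 10.

Answer: 1, 2, 5, 10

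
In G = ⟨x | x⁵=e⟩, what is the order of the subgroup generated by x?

|⟨x⟩| equals the order of x. Compute successive powers until reaching e:
  x¹ = x, x² = x², x³ = x³, x⁴ = x⁴, x⁵ = e.
The smallest positive k with xᵏ = e is 5, so |⟨x⟩| = 5.

Answer: 5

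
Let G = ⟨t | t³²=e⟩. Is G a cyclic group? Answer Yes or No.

|G| = 32. The element t has order 32 (its powers give 32 distinct elements), so ⟨t⟩ = G and G is cyclic.

Answer: Yes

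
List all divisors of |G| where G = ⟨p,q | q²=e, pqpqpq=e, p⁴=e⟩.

|G| = 24 = 2³ · 3. By Lagrange's theorem the order of any subgroup divides 24; the divisors of 24 are 1, 2, 3, 4, 6, 8, 12, 24.

Answer: 1, 2, 3, 4, 6, 8, 12, 24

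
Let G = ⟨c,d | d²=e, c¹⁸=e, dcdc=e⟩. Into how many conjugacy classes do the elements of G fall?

The conjugacy classes (representative and size) are:
  [e] (size 1), [c] (size 2), [c²] (size 2), [c³] (size 2), [c¹⁴] (size 2), [c⁵] (size 2), [c¹²] (size 2), [c⁷] (size 2), [c¹⁰] (size 2), [c⁹] (size 1), [c¹⁰d] (size 9), [cd] (size 9).
Class equation: 1 + 2 + 2 + 2 + 2 + 2 + 2 + 2 + 2 + 1 + 9 + 9 = 36 = |G|. So G has 12 conjugacy classes.

Answer: 12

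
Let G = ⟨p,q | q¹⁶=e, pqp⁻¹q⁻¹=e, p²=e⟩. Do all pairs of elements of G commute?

Each pair of generators commutes: p·q = pq = q·p. Since the generators pairwise commute, every element of G commutes with every other, so G is abelian.

Answer: Yes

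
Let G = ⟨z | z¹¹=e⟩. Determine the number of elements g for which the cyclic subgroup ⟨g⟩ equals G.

G is cyclic of order 11. An element generates G iff its order is 11, and a cyclic group of order 11 has exactly φ(11) = 10 such elements.

Answer: 10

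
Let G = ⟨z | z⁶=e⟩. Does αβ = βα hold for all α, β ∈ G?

G has a single generator, so G is cyclic and hence abelian.

Answer: Yes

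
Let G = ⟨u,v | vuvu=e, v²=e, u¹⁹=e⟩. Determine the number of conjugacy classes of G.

The conjugacy classes (representative and size) are:
  [e] (size 1), [u¹⁸] (size 2), [u²] (size 2), [u¹⁶] (size 2), [u⁴] (size 2), [u¹⁴] (size 2), [u¹³] (size 2), [u¹²] (size 2), [u⁸] (size 2), [u⁹] (size 2), [v] (size 19).
Class equation: 1 + 2 + 2 + 2 + 2 + 2 + 2 + 2 + 2 + 2 + 19 = 38 = |G|. So G has 11 conjugacy classes.

Answer: 11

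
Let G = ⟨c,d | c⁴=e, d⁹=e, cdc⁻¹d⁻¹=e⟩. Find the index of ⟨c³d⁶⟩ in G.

First find ord(c³d⁶) by computing successive powers:
  (c³d⁶)¹ = c³d⁶, (c³d⁶)² = c²d³, (c³d⁶)³ = c, (c³d⁶)⁴ = d⁶, (c³d⁶)⁵ = c³d³, (c³d⁶)⁶ = c², (c³d⁶)⁷ = cd⁶, (c³d⁶)⁸ = d³, (c³d⁶)⁹ = c³, (c³d⁶)¹⁰ = c²d⁶, (c³d⁶)¹¹ = cd³, (c³d⁶)¹² = e.
So |⟨c³d⁶⟩| = ord(c³d⁶) = 12. With |G| = 36, by Lagrange [G : ⟨c³d⁶⟩] = 36/12 = 3.

Answer: 3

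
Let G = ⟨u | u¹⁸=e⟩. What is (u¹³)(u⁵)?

Compute (u¹³) · (u⁵) by multiplying left to right and reducing via the relations at each step:
  (u¹³) · u⁵ = e

Answer: e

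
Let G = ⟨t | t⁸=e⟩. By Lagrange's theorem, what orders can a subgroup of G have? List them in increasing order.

|G| = 8 = 2³. By Lagrange's theorem the order of any subgroup divides 8; the divisors of 8 are 1, 2, 4, 8.

Answer: 1, 2, 4, 8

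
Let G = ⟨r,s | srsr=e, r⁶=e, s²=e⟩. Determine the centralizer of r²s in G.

⟨r²s⟩ ⊆ C_G(r²s) since powers of r²s commute with r²s; so |C_G(r²s)| ≥ |⟨r²s⟩| = 2.
By orbit–stabilizer, |C_G(r²s)| = |G| / |conj. class of r²s| = 12 / 3 = 4.
The 4 elements commuting with r²s are {e, r³, r⁵s, r²s}.

Answer: {e, r³, r⁵s, r²s}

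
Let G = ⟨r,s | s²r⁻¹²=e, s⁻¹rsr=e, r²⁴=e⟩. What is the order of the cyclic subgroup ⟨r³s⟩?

|⟨r³s⟩| equals the order of r³s. Compute successive powers until reaching e:
  (r³s)¹ = r³s, (r³s)² = r¹², (r³s)³ = r³s⁻¹, (r³s)⁴ = e.
The smallest positive k with (r³s)ᵏ = e is 4, so |⟨r³s⟩| = 4.

Answer: 4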